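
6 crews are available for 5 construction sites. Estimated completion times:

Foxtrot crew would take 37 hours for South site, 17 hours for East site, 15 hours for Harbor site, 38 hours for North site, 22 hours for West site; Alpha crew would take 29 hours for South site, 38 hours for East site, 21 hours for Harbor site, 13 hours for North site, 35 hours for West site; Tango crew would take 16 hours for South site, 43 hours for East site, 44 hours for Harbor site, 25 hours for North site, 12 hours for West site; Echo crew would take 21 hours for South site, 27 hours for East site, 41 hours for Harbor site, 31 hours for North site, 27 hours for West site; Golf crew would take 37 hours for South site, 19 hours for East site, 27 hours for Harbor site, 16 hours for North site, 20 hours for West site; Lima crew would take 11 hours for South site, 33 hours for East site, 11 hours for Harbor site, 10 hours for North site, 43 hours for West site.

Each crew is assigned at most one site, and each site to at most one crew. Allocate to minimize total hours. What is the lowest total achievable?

Min total: 70 hours

Optimal: Lima crew→South site (11 hours), Golf crew→East site (19 hours), Foxtrot crew→Harbor site (15 hours), Alpha crew→North site (13 hours), Tango crew→West site (12 hours) — total 11+19+15+13+12 = 70 hours.
Row-greedy (each crew in turn takes its cheapest remaining site) gives 80 hours, worse by 10.
Next-best assignment: Echo crew→South site, Foxtrot crew→East site, Lima crew→Harbor site, Alpha crew→North site, Tango crew→West site = 74 hours.
Swapping Lima crew↔Alpha crew (Lima crew→North site 10 hours, Alpha crew→South site 29 hours) adds 15.
Every other assignment is strictly worse.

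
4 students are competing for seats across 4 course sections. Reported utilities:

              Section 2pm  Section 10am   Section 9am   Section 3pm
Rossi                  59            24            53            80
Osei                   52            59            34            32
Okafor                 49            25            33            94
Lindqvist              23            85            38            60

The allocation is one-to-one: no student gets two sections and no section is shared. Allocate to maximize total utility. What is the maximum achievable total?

Maximum total: 284 points

Optimal: Rossi→Section 9am (53 points), Osei→Section 2pm (52 points), Okafor→Section 3pm (94 points), Lindqvist→Section 10am (85 points) — total 53+52+94+85 = 284 points.
Row-greedy (each student in turn takes its best remaining section) gives 226 points, worse by 58.
Checked against all permutations: 284 points is optimal.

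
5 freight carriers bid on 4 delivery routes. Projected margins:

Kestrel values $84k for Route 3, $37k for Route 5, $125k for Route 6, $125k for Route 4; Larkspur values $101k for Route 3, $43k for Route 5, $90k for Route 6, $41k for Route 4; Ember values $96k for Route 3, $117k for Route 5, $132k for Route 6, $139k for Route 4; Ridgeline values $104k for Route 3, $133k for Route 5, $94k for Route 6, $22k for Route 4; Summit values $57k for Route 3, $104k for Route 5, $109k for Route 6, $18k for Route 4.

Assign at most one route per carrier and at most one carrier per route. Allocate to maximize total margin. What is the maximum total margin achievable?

Optimal: Larkspur→Route 3 ($101k), Ridgeline→Route 5 ($133k), Kestrel→Route 6 ($125k), Ember→Route 4 ($139k) — total 101+133+125+139 = $498k.
Column-greedy (each route in turn goes to its best remaining carrier) gives $387k, worse by 111.
Next-best assignment: Larkspur→Route 3, Ridgeline→Route 5, Ember→Route 6, Kestrel→Route 4 = $491k.
Every other assignment is strictly worse.

Max total: $498k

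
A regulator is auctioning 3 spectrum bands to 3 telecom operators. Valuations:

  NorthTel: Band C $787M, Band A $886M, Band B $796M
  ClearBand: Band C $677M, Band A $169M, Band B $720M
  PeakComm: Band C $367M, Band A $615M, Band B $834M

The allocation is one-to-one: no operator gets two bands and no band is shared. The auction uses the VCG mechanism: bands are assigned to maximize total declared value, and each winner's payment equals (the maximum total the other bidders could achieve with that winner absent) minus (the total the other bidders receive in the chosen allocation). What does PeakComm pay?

Efficient allocation: NorthTel→Band A ($886M), ClearBand→Band C ($677M), PeakComm→Band B ($834M); total welfare W = $2397M.
PeakComm receives Band B at value $834M, so the others get W − 834 = $1563M.
Without PeakComm: best allocation of the remaining 2 bidders over all 3 bands is NorthTel→Band A ($886M), ClearBand→Band B ($720M), total $1606M.
VCG payment = (others' best without PeakComm) − (others' welfare with PeakComm) = 1606 − 1563 = $43M.

PeakComm pays $43M.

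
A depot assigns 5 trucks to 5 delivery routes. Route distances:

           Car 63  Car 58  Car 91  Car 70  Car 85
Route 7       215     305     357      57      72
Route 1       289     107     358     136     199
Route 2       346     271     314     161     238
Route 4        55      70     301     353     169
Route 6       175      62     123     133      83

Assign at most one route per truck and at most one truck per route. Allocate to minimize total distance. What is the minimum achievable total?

Optimal: Car 63→Route 4 (55 km), Car 58→Route 1 (107 km), Car 91→Route 6 (123 km), Car 70→Route 2 (161 km), Car 85→Route 7 (72 km) — total 55+107+123+161+72 = 518 km.
Row-greedy (each truck in turn takes its cheapest remaining route) gives 687 km, worse by 169.
Next-best assignment: Car 63→Route 4, Car 58→Route 1, Car 91→Route 6, Car 70→Route 7, Car 85→Route 2 = 580 km.
Swapping Car 70↔Car 63 (Car 70→Route 4 353 km, Car 63→Route 2 346 km) adds 483.
Every other assignment is strictly worse.

Min total: 518 km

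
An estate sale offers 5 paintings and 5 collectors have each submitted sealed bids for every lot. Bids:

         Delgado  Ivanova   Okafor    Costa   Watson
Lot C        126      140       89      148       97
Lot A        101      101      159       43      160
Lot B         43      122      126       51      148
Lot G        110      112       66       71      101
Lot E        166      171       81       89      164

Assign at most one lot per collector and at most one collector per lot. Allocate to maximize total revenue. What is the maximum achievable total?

Maximum total: $736

Treat this as an assignment problem: match each collector to one lot.
Optimal: Delgado→Lot G ($110), Ivanova→Lot E ($171), Okafor→Lot A ($159), Costa→Lot C ($148), Watson→Lot B ($148) — total 110+171+159+148+148 = $736.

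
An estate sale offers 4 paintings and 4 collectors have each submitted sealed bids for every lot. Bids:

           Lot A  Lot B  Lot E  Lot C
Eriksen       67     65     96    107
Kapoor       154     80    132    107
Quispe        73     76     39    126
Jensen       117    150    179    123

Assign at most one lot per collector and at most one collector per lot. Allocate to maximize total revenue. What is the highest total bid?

Optimal: Eriksen→Lot E ($96), Kapoor→Lot A ($154), Quispe→Lot C ($126), Jensen→Lot B ($150) — total 96+154+126+150 = $526.
Row-greedy (each collector in turn takes its best remaining lot) gives $516, worse by 10.
Next-best assignment: Eriksen→Lot B, Kapoor→Lot A, Quispe→Lot C, Jensen→Lot E = $524.
Checked against all permutations: $526 is optimal.

Max total: $526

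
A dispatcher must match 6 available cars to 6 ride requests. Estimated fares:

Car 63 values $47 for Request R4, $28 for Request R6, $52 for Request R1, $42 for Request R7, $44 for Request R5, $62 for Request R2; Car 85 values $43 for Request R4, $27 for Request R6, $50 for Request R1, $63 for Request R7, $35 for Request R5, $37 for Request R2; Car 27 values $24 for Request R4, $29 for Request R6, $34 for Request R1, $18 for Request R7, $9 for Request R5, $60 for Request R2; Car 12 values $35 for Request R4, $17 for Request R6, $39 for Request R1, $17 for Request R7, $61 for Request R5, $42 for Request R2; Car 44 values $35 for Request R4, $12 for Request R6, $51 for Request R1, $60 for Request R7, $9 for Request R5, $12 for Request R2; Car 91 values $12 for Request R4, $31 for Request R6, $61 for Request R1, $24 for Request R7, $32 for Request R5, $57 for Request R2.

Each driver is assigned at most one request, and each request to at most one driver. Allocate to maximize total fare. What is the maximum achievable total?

Optimal: Car 63→Request R4 ($47), Car 85→Request R6 ($27), Car 27→Request R2 ($60), Car 12→Request R5 ($61), Car 44→Request R7 ($60), Car 91→Request R1 ($61) — total 47+27+60+61+60+61 = $316.
Max-entry greedy (repeatedly take the single best remaining cell) gives $311, worse by 5.
Swapping Car 63↔Car 27 (Car 63→Request R2 $62, Car 27→Request R4 $24) loses 21.
Checked against all permutations: $316 is optimal.

Max total: $316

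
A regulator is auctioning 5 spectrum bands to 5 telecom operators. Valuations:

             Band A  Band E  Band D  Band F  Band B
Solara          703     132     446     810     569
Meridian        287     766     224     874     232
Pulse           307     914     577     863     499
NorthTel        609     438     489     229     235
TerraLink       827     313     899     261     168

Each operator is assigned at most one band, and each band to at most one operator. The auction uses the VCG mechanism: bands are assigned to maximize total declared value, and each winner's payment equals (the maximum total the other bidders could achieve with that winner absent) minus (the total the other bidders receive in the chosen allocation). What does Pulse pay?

Pulse pays $133M.

Efficient allocation: Solara→Band B ($569M), Meridian→Band F ($874M), Pulse→Band E ($914M), NorthTel→Band A ($609M), TerraLink→Band D ($899M); total welfare W = $3865M.
Pulse receives Band E at value $914M, so the others get W − 914 = $2951M.
Without Pulse: best allocation of the remaining 4 bidders over all 5 bands is Solara→Band F ($810M), Meridian→Band E ($766M), NorthTel→Band A ($609M), TerraLink→Band D ($899M), total $3084M.
VCG payment = (others' best without Pulse) − (others' welfare with Pulse) = 3084 − 2951 = $133M.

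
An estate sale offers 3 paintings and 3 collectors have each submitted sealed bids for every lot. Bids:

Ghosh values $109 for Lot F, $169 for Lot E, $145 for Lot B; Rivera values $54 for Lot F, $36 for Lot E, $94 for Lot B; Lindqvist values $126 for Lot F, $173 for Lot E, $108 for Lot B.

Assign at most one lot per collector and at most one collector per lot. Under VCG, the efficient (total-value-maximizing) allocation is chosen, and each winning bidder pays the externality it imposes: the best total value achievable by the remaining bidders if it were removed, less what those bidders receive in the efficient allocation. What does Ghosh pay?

Ghosh pays $47.

Efficient allocation: Ghosh→Lot E ($169), Rivera→Lot B ($94), Lindqvist→Lot F ($126); total welfare W = $389.
Ghosh receives Lot E at value $169, so the others get W − 169 = $220.
Without Ghosh: best allocation of the remaining 2 bidders over all 3 lots is Rivera→Lot B ($94), Lindqvist→Lot E ($173), total $267.
VCG payment = (others' best without Ghosh) − (others' welfare with Ghosh) = 267 − 220 = $47.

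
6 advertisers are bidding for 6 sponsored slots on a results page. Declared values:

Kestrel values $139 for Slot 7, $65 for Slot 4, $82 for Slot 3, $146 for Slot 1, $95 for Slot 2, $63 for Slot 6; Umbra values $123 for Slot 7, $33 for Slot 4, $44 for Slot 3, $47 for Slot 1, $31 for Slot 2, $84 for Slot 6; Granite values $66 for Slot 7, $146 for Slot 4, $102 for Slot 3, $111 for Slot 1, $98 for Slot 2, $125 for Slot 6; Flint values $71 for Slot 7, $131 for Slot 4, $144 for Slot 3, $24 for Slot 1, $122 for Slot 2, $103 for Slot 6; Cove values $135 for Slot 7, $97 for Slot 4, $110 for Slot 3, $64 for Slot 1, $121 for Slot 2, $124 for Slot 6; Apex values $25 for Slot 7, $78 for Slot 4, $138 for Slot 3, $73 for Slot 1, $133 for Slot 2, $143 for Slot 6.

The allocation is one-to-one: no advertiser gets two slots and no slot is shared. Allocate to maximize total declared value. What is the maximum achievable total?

Maximum total: $823

Optimal: Kestrel→Slot 1 ($146), Umbra→Slot 7 ($123), Granite→Slot 4 ($146), Flint→Slot 3 ($144), Cove→Slot 2 ($121), Apex→Slot 6 ($143) — total 146+123+146+144+121+143 = $823.
Row-greedy (each advertiser in turn takes its best remaining slot) gives $816, worse by 7.
Swapping Flint↔Granite (Flint→Slot 4 $131, Granite→Slot 3 $102) loses 57.
Every other assignment is strictly worse.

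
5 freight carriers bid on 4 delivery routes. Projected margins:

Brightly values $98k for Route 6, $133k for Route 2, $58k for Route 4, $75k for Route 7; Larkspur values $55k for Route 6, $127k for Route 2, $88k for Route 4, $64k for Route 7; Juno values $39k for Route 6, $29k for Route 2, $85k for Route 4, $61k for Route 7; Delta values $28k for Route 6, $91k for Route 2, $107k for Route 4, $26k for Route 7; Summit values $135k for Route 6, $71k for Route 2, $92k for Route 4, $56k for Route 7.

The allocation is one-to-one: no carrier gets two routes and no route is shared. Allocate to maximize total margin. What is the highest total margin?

Max total: $444k

Treat this as an assignment problem: match each carrier to one route.
Optimal: Summit→Route 6 ($135k), Larkspur→Route 2 ($127k), Delta→Route 4 ($107k), Brightly→Route 7 ($75k) — total 135+127+107+75 = $444k.
Swapping Summit↔Delta (Summit→Route 4 $92k, Delta→Route 6 $28k) loses 122.
Every other assignment is strictly worse.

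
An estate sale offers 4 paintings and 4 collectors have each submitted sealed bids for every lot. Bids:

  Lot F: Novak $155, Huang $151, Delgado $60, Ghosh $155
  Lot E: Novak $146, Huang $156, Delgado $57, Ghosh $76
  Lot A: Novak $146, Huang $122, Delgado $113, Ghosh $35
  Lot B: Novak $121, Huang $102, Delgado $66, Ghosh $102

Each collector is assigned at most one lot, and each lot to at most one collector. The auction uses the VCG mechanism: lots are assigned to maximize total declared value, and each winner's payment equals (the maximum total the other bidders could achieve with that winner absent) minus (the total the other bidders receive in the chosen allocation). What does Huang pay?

Huang pays $25.

Efficient allocation: Novak→Lot B ($121), Huang→Lot E ($156), Delgado→Lot A ($113), Ghosh→Lot F ($155); total welfare W = $545.
Huang receives Lot E at value $156, so the others get W − 156 = $389.
Without Huang: best allocation of the remaining 3 bidders over all 4 lots is Novak→Lot E ($146), Delgado→Lot A ($113), Ghosh→Lot F ($155), total $414.
VCG payment = (others' best without Huang) − (others' welfare with Huang) = 414 − 389 = $25.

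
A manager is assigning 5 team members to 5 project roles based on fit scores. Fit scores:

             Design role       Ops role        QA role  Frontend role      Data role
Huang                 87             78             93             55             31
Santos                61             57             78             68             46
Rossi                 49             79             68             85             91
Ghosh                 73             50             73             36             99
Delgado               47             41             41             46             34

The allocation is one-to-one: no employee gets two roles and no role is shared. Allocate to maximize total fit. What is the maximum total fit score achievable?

Max total: 390 pts

Optimal: Huang→Design role (87 pts), Santos→QA role (78 pts), Rossi→Frontend role (85 pts), Ghosh→Data role (99 pts), Delgado→Ops role (41 pts) — total 87+78+85+99+41 = 390 pts.
Next-best assignment: Huang→Design role, Santos→QA role, Rossi→Ops role, Ghosh→Data role, Delgado→Frontend role = 389 pts.
Swapping Delgado↔Santos (Delgado→QA role 41 pts, Santos→Ops role 57 pts) loses 21.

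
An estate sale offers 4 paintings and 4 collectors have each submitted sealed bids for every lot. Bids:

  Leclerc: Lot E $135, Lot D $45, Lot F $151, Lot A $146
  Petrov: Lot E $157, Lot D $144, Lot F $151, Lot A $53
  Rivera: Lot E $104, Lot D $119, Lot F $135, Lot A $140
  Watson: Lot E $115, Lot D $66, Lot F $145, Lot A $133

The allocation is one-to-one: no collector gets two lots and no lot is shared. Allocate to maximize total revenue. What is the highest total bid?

Max total: $567

This is the linear assignment problem.
Optimal: Leclerc→Lot A ($146), Petrov→Lot E ($157), Rivera→Lot D ($119), Watson→Lot F ($145) — total 146+157+119+145 = $567.
Row-greedy (each collector in turn takes its best remaining lot) gives $514, worse by 53.
Swapping Petrov↔Rivera (Petrov→Lot D $144, Rivera→Lot E $104) loses 28.
Checked against all permutations: $567 is optimal.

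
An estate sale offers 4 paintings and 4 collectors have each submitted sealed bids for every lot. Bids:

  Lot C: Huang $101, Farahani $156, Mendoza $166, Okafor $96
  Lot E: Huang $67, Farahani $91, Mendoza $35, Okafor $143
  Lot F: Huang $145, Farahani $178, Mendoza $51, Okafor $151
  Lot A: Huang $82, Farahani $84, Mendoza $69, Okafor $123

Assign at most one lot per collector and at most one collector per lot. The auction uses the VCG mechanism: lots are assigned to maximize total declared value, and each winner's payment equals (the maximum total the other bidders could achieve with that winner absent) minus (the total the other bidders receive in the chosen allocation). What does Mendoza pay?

Efficient allocation: Huang→Lot A ($82), Farahani→Lot F ($178), Mendoza→Lot C ($166), Okafor→Lot E ($143); total welfare W = $569.
Mendoza receives Lot C at value $166, so the others get W − 166 = $403.
Without Mendoza: best allocation of the remaining 3 bidders over all 4 lots is Huang→Lot F ($145), Farahani→Lot C ($156), Okafor→Lot E ($143), total $444.
VCG payment = (others' best without Mendoza) − (others' welfare with Mendoza) = 444 − 403 = $41.

Mendoza pays $41.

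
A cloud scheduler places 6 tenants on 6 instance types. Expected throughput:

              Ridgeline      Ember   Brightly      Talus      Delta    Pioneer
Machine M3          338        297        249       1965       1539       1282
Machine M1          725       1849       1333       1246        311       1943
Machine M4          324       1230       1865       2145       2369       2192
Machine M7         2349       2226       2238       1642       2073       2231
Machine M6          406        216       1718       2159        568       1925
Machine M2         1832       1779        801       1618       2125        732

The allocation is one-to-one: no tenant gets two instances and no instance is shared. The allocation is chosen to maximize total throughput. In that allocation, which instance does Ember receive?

Treat this as an assignment problem: match each tenant to one instance.
Optimal: Ridgeline→Machine M7 (2349 ops/s), Ember→Machine M1 (1849 ops/s), Brightly→Machine M6 (1718 ops/s), Talus→Machine M3 (1965 ops/s), Delta→Machine M2 (2125 ops/s), Pioneer→Machine M4 (2192 ops/s) — total 2349+1849+1718+1965+2125+2192 = 12198 ops/s.
Column-greedy (each instance in turn goes to its best remaining tenant) gives 12123 ops/s, worse by 75.
Ember's own top instance is Machine M7 (2226 ops/s), but forcing Ember→Machine M7 and reassigning the rest optimally gives only 12053 ops/s — worse by 145.

Ember receives Machine M1.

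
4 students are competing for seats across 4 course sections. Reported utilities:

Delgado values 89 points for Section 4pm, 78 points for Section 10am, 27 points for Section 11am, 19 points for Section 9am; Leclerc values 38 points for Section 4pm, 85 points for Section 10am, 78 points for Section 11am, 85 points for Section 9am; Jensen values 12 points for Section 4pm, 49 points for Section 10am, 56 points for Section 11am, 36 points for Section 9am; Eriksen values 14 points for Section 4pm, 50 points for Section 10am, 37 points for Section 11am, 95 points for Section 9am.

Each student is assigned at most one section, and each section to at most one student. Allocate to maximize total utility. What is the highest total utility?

This is the linear assignment problem.
Optimal: Delgado→Section 4pm (89 points), Leclerc→Section 10am (85 points), Jensen→Section 11am (56 points), Eriksen→Section 9am (95 points) — total 89+85+56+95 = 325 points.
Next-best assignment: Delgado→Section 4pm, Leclerc→Section 11am, Jensen→Section 10am, Eriksen→Section 9am = 311 points.
Swapping Eriksen↔Jensen (Eriksen→Section 11am 37 points, Jensen→Section 9am 36 points) loses 78.
Checked against all permutations: 325 points is optimal.

Maximum total: 325 points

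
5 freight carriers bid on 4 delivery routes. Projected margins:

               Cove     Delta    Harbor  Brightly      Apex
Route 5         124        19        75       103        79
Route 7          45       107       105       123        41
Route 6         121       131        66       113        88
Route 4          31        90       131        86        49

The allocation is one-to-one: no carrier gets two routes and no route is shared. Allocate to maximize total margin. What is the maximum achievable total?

Maximum total: $509k

This is a one-to-one assignment (maximum-weight bipartite matching).
Optimal: Cove→Route 5 ($124k), Brightly→Route 7 ($123k), Delta→Route 6 ($131k), Harbor→Route 4 ($131k) — total 124+123+131+131 = $509k.
Next-best assignment: Cove→Route 5, Delta→Route 7, Brightly→Route 6, Harbor→Route 4 = $475k.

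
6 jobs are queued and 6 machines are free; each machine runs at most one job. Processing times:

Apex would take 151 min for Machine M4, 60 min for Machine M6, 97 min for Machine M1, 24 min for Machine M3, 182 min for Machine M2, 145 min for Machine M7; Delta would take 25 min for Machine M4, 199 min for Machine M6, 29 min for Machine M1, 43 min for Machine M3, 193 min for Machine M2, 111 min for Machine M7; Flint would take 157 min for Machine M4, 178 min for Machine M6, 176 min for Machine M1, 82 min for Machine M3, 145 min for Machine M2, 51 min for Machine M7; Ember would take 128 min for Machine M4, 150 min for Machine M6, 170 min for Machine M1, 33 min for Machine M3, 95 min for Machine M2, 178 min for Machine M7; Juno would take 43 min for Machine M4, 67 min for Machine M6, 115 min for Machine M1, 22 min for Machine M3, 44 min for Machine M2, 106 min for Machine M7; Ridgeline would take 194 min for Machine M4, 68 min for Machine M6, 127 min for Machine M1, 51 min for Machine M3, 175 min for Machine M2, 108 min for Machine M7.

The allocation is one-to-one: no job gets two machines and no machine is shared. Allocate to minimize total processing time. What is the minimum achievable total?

Minimum total: 310 min

Optimal: Apex→Machine M3 (24 min), Delta→Machine M1 (29 min), Flint→Machine M7 (51 min), Ember→Machine M2 (95 min), Juno→Machine M4 (43 min), Ridgeline→Machine M6 (68 min) — total 24+29+51+95+43+68 = 310 min.
Min-entry greedy (repeatedly take the single cheapest remaining cell) gives 380 min, worse by 70.
No other one-to-one assignment undercuts 310 min.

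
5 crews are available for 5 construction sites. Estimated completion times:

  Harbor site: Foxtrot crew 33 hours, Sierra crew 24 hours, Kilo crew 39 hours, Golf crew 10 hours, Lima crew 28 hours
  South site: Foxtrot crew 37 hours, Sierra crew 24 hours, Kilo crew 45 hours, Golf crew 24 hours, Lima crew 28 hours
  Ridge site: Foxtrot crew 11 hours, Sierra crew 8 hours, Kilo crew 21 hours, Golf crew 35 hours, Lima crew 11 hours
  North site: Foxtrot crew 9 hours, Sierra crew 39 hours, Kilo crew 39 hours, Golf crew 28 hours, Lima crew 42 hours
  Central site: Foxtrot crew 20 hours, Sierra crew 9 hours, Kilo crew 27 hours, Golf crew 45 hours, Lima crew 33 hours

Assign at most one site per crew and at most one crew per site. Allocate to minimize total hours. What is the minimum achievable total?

Optimal: Foxtrot crew→North site (9 hours), Sierra crew→Central site (9 hours), Kilo crew→Ridge site (21 hours), Golf crew→Harbor site (10 hours), Lima crew→South site (28 hours) — total 9+9+21+10+28 = 77 hours.
Min-entry greedy (repeatedly take the single cheapest remaining cell) gives 82 hours, worse by 5.
Next-best assignment: Foxtrot crew→North site, Sierra crew→South site, Kilo crew→Central site, Golf crew→Harbor site, Lima crew→Ridge site = 81 hours.
Swapping Kilo crew↔Foxtrot crew (Kilo crew→North site 39 hours, Foxtrot crew→Ridge site 11 hours) adds 20.

Minimum total: 77 hours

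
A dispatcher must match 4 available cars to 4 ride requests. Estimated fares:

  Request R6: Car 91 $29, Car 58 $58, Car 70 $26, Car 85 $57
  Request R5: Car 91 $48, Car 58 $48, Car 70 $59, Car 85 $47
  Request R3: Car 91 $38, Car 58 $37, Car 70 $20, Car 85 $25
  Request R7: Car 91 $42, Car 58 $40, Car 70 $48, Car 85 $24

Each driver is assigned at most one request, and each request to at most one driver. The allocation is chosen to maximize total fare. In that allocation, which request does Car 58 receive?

Car 58 receives Request R3.

Optimal: Car 91→Request R7 ($42), Car 58→Request R3 ($37), Car 70→Request R5 ($59), Car 85→Request R6 ($57) — total 42+37+59+57 = $195.
Max-entry greedy (repeatedly take the single best remaining cell) gives $184, worse by 11.
Next-best assignment: Car 91→Request R3, Car 58→Request R7, Car 70→Request R5, Car 85→Request R6 = $194.
Checked against all permutations: $195 is optimal.
Car 58's own top request is Request R6 ($58), but forcing Car 58→Request R6 and reassigning the rest optimally gives only $191 — worse by 4.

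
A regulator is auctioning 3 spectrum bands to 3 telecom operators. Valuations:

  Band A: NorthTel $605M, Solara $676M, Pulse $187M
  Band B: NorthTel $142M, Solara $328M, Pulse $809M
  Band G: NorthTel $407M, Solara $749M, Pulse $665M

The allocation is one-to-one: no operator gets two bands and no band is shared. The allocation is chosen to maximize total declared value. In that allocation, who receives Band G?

Solara receives Band G.

Optimal: NorthTel→Band A ($605M), Solara→Band G ($749M), Pulse→Band B ($809M) — total 605+749+809 = $2163M.
Column-greedy (each band in turn goes to its best remaining operator) gives $1892M, worse by 271.
Next-best assignment: NorthTel→Band G, Solara→Band A, Pulse→Band B = $1892M.
Swapping Solara↔Pulse (Solara→Band B $328M, Pulse→Band G $665M) loses 565.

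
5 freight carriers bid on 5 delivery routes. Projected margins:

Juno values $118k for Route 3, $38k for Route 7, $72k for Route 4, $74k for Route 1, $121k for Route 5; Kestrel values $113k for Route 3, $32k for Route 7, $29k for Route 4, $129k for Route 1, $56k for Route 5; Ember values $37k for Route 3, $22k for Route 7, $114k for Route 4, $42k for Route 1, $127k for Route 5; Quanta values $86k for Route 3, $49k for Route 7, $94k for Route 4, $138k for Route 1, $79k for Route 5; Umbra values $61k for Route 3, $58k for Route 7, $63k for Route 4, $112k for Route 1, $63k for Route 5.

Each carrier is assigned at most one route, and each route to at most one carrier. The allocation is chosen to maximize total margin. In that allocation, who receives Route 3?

Optimal: Juno→Route 5 ($121k), Kestrel→Route 3 ($113k), Ember→Route 4 ($114k), Quanta→Route 1 ($138k), Umbra→Route 7 ($58k) — total 121+113+114+138+58 = $544k.
Max-entry greedy (repeatedly take the single best remaining cell) gives $478k, worse by 66.
Next-best assignment: Juno→Route 3, Kestrel→Route 1, Ember→Route 5, Quanta→Route 4, Umbra→Route 7 = $526k.
Kestrel's own top route is Route 1 ($129k), but forcing Kestrel→Route 1 and reassigning the rest optimally gives only $526k — worse by 18.

Kestrel receives Route 3.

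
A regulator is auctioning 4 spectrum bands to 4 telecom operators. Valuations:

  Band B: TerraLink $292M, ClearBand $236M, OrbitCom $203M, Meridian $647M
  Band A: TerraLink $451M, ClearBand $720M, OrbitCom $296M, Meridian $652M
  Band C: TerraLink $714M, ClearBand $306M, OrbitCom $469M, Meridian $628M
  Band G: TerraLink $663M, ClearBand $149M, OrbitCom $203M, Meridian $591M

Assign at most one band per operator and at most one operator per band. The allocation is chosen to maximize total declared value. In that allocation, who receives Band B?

Optimal: TerraLink→Band G ($663M), ClearBand→Band A ($720M), OrbitCom→Band C ($469M), Meridian→Band B ($647M) — total 663+720+469+647 = $2499M.
No other one-to-one assignment exceeds $2499M.
Meridian's own top band is Band A ($652M), but forcing Meridian→Band A and reassigning the rest optimally gives only $2020M — worse by 479.

Meridian receives Band B.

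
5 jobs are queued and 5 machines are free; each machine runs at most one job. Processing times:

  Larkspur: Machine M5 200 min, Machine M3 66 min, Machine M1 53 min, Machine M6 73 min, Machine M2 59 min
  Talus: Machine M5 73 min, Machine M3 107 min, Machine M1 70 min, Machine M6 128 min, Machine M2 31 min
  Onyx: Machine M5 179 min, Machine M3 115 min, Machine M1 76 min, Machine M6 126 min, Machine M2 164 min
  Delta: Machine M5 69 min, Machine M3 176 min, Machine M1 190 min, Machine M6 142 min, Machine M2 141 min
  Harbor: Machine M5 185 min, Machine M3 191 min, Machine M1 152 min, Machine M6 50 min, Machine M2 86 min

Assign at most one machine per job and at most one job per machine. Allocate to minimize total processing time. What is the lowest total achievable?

Optimal: Larkspur→Machine M3 (66 min), Talus→Machine M2 (31 min), Onyx→Machine M1 (76 min), Delta→Machine M5 (69 min), Harbor→Machine M6 (50 min) — total 66+31+76+69+50 = 292 min.
Row-greedy (each job in turn takes its cheapest remaining machine) gives 318 min, worse by 26.
Next-best assignment: Larkspur→Machine M1, Talus→Machine M2, Onyx→Machine M3, Delta→Machine M5, Harbor→Machine M6 = 318 min.
Every other assignment is strictly worse.

Min total: 292 min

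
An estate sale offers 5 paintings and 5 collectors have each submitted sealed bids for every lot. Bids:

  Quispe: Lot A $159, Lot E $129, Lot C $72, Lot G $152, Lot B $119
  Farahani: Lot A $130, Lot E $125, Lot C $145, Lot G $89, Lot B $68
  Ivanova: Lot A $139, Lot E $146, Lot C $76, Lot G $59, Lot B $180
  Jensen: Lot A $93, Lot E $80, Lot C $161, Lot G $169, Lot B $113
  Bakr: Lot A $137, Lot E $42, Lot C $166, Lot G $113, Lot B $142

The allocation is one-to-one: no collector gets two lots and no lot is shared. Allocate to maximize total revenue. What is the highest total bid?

Maximum total: $799

This is the linear assignment problem.
Optimal: Quispe→Lot A ($159), Farahani→Lot E ($125), Ivanova→Lot B ($180), Jensen→Lot G ($169), Bakr→Lot C ($166) — total 159+125+180+169+166 = $799.
Row-greedy (each collector in turn takes its best remaining lot) gives $695, worse by 104.
Checked against all permutations: $799 is optimal.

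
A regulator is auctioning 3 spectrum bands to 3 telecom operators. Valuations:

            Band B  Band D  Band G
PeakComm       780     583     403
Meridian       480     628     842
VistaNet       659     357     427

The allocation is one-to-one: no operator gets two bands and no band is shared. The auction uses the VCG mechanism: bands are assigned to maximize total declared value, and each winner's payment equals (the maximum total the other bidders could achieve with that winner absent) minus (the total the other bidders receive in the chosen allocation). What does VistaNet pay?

VistaNet pays $197M.

Efficient allocation: PeakComm→Band D ($583M), Meridian→Band G ($842M), VistaNet→Band B ($659M); total welfare W = $2084M.
VistaNet receives Band B at value $659M, so the others get W − 659 = $1425M.
Without VistaNet: best allocation of the remaining 2 bidders over all 3 bands is PeakComm→Band B ($780M), Meridian→Band G ($842M), total $1622M.
VCG payment = (others' best without VistaNet) − (others' welfare with VistaNet) = 1622 − 1425 = $197M.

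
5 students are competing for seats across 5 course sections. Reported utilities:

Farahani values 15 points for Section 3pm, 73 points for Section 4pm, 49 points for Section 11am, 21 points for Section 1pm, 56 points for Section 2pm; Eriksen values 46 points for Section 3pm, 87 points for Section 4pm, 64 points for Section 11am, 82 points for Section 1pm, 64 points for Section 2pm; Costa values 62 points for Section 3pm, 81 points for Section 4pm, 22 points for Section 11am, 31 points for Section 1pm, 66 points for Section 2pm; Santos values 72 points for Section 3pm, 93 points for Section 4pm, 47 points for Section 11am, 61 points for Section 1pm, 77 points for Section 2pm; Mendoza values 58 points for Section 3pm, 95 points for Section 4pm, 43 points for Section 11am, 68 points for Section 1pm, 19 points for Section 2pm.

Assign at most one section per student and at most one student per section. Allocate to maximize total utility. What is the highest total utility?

Optimal: Farahani→Section 11am (49 points), Eriksen→Section 1pm (82 points), Costa→Section 3pm (62 points), Santos→Section 2pm (77 points), Mendoza→Section 4pm (95 points) — total 49+82+62+77+95 = 365 points.
Column-greedy (each section in turn goes to its best remaining student) gives 318 points, worse by 47.
Next-best assignment: Farahani→Section 11am, Eriksen→Section 1pm, Costa→Section 2pm, Santos→Section 3pm, Mendoza→Section 4pm = 364 points.
No other one-to-one assignment exceeds 365 points.

Max total: 365 points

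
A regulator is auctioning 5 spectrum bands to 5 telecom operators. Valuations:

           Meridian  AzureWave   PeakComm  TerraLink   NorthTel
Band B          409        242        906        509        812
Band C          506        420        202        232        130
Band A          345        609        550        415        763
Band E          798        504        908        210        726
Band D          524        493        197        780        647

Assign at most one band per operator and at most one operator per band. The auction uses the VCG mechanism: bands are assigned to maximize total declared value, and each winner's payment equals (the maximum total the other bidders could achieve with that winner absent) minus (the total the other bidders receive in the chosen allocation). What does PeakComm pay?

PeakComm pays $238M.

Efficient allocation: Meridian→Band E ($798M), AzureWave→Band C ($420M), PeakComm→Band B ($906M), TerraLink→Band D ($780M), NorthTel→Band A ($763M); total welfare W = $3667M.
PeakComm receives Band B at value $906M, so the others get W − 906 = $2761M.
Without PeakComm: best allocation of the remaining 4 bidders over all 5 bands is Meridian→Band E ($798M), AzureWave→Band A ($609M), TerraLink→Band D ($780M), NorthTel→Band B ($812M), total $2999M.
VCG payment = (others' best without PeakComm) − (others' welfare with PeakComm) = 2999 − 2761 = $238M.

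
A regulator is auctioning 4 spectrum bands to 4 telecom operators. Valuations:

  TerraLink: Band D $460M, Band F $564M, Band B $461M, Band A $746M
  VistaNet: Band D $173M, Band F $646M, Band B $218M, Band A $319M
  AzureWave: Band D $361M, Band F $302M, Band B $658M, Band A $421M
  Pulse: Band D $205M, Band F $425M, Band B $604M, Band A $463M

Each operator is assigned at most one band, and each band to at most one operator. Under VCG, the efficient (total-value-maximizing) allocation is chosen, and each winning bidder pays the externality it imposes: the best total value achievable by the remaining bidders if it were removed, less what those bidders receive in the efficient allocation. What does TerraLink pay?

TerraLink pays $156M.

Efficient allocation: TerraLink→Band A ($746M), VistaNet→Band F ($646M), AzureWave→Band D ($361M), Pulse→Band B ($604M); total welfare W = $2357M.
TerraLink receives Band A at value $746M, so the others get W − 746 = $1611M.
Without TerraLink: best allocation of the remaining 3 bidders over all 4 bands is VistaNet→Band F ($646M), AzureWave→Band B ($658M), Pulse→Band A ($463M), total $1767M.
VCG payment = (others' best without TerraLink) − (others' welfare with TerraLink) = 1767 − 1611 = $156M.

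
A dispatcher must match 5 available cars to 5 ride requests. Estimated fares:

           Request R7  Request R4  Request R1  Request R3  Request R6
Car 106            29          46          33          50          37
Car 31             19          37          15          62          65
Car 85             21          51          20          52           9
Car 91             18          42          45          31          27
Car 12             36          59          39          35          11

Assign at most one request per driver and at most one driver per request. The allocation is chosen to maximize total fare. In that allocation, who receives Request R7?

Car 106 receives Request R7.

This is the linear assignment problem.
Optimal: Car 106→Request R7 ($29), Car 31→Request R6 ($65), Car 85→Request R3 ($52), Car 91→Request R1 ($45), Car 12→Request R4 ($59) — total 29+65+52+45+59 = $250.
Column-greedy (each request in turn goes to its best remaining driver) gives $231, worse by 19.
Car 106's own top request is Request R3 ($50), but forcing Car 106→Request R3 and reassigning the rest optimally gives only $247 — worse by 3.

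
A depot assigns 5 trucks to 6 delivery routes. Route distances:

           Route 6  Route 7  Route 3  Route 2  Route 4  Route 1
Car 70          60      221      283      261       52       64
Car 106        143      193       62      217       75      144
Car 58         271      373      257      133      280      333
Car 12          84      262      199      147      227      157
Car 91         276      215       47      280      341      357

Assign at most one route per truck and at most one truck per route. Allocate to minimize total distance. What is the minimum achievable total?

This is a one-to-one assignment (minimum-cost bipartite matching).
Optimal: Car 70→Route 1 (64 km), Car 106→Route 4 (75 km), Car 58→Route 2 (133 km), Car 12→Route 6 (84 km), Car 91→Route 3 (47 km) — total 64+75+133+84+47 = 403 km.
Column-greedy (each route in turn goes to its cheapest remaining truck) gives 660 km, worse by 257.

Min total: 403 km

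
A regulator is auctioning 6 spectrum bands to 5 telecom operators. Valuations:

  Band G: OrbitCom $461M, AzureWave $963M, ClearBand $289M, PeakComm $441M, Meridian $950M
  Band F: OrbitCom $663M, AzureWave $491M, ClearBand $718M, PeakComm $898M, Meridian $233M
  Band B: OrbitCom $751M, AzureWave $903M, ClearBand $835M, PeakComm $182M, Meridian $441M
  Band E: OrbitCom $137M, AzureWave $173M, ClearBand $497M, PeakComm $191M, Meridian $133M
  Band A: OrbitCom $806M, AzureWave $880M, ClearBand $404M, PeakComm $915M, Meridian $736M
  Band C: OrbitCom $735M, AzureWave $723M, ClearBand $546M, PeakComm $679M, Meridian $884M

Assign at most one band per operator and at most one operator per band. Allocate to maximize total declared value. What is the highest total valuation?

This is a one-to-one assignment (maximum-weight bipartite matching).
Optimal: OrbitCom→Band A ($806M), AzureWave→Band G ($963M), ClearBand→Band B ($835M), PeakComm→Band F ($898M), Meridian→Band C ($884M) — total 806+963+835+898+884 = $4386M.
Max-entry greedy (repeatedly take the single best remaining cell) gives $4260M, worse by 126.
Swapping ClearBand↔AzureWave (ClearBand→Band G $289M, AzureWave→Band B $903M) loses 606.
No other one-to-one assignment exceeds $4386M.

Max total: $4386M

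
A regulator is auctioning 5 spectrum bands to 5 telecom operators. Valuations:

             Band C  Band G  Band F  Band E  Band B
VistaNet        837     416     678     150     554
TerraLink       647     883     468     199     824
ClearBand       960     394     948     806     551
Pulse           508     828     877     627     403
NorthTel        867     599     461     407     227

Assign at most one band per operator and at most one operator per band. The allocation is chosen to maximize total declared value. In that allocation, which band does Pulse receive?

Treat this as an assignment problem: match each operator to one band.
Optimal: VistaNet→Band F ($678M), TerraLink→Band B ($824M), ClearBand→Band E ($806M), Pulse→Band G ($828M), NorthTel→Band C ($867M) — total 678+824+806+828+867 = $4003M.
Row-greedy (each operator in turn takes its best remaining band) gives $3522M, worse by 481.
Next-best assignment: VistaNet→Band B, TerraLink→Band G, ClearBand→Band E, Pulse→Band F, NorthTel→Band C = $3987M.
Pulse's own top band is Band F ($877M), but forcing Pulse→Band F and reassigning the rest optimally gives only $3987M — worse by 16.

Pulse receives Band G.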